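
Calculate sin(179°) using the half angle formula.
sin(179°) = √((1 - cos 358°)/2) = 0.01745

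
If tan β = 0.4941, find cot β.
cot β = 1/tan β = 2.024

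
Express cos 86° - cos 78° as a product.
cos 86° - cos 78° = -2 sin(82°) sin(4°)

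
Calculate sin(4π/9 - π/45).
sin(4π/9 - π/45) = sin 4π/9 cos π/45 - cos 4π/9 sin π/45 = 0.9703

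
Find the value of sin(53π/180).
sin(53π/180) = 0.7986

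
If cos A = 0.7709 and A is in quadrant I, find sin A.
sin A = 0.637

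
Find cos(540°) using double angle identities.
cos(540°) = cos²270° - sin²270° = -1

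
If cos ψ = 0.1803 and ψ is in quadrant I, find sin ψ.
sin ψ = 0.9836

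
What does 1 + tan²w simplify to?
1 + tan²w = sec²w (using Pythagorean identity)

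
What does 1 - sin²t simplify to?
1 - sin²t = cos²t (using Pythagorean identity)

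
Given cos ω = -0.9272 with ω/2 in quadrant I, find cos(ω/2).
cos(ω/2) = ±√((1 + cos ω)/2); positive since ω/2 ∈ QI, so cos(ω/2) = 0.1908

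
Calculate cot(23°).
cot(23°) = 2.356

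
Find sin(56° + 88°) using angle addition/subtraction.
sin(56° + 88°) = sin 56° cos 88° + cos 56° sin 88° = 0.5878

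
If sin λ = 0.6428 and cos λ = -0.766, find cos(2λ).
cos(2λ) = cos²λ - sin²λ = 0.1736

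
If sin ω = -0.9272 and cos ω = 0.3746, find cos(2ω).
cos(2ω) = cos²ω - sin²ω = -0.7194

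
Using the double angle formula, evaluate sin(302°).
sin(302°) = 2 sin 151° cos 151° = -0.848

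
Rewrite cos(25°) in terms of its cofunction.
cos(25°) = sin(90° - 25°) = sin(65°)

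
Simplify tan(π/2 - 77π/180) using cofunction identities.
tan(π/2 - 77π/180) = cot(77π/180)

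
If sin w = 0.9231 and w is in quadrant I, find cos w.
cos w = 0.3846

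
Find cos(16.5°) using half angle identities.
cos(16.5°) = √((1 + cos 33°)/2) = 0.9588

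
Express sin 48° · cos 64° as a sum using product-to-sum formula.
sin 48° cos 64° = (1/2)[sin(48°+64°) + sin(48°-64°)]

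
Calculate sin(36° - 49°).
sin(36° - 49°) = sin 36° cos 49° - cos 36° sin 49° = -0.225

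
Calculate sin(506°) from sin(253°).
sin(506°) = 2 sin 253° cos 253° = 0.5592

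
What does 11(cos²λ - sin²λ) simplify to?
11(cos²λ - sin²λ) = 11(cos(2λ)) (using Double angle)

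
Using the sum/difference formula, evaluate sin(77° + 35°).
sin(77° + 35°) = sin 77° cos 35° + cos 77° sin 35° = 0.9272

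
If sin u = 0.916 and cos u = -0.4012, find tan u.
tan u = sin u / cos u = -2.283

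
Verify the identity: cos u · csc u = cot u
LHS = cos u · (1/sin u) = cos u/sin u = cot u = RHS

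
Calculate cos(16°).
cos(16°) = 0.9613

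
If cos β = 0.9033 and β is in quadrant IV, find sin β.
sin β = -0.429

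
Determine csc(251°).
csc(251°) = -1.058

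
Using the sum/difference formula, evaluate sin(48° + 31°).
sin(48° + 31°) = sin 48° cos 31° + cos 48° sin 31° = 0.9816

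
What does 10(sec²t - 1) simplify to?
10(sec²t - 1) = 10(tan²t) (using Pythagorean identity)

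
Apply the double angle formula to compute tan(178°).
tan(178°) = 2 tan 89° / (1 - tan²89°) = -0.03492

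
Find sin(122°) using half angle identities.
sin(122°) = √((1 - cos 244°)/2) = 0.848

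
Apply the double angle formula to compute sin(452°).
sin(452°) = 2 sin 226° cos 226° = 0.9994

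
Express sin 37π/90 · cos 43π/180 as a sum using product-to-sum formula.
sin 37π/90 cos 43π/180 = (1/2)[sin(37π/90+43π/180) + sin(37π/90-43π/180)]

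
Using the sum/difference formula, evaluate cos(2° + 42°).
cos(2° + 42°) = cos 2° cos 42° - sin 2° sin 42° = 0.7193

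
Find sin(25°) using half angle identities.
sin(25°) = √((1 - cos 50°)/2) = 0.4226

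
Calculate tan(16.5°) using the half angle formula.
tan(16.5°) = sin 33° / (1 + cos 33°) = 0.2962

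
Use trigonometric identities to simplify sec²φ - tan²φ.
sec²φ - tan²φ = 1 (using Pythagorean identity)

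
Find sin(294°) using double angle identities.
sin(294°) = 2 sin 147° cos 147° = -0.9135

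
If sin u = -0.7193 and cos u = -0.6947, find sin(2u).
sin(2u) = 2 sin u cos u = 0.9994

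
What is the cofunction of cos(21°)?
cos(21°) = sin(90° - 21°) = sin(69°)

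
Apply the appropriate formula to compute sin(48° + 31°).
sin(48° + 31°) = sin 48° cos 31° + cos 48° sin 31° = 0.9816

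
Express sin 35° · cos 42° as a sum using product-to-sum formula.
sin 35° cos 42° = (1/2)[sin(35°+42°) + sin(35°-42°)]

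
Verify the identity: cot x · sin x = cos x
LHS = (cos x/sin x) · sin x = cos x = RHS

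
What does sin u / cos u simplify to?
sin u / cos u = tan u (using Quotient identity)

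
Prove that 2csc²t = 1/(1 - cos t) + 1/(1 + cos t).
RHS = [(1 + cos t) + (1 - cos t)] / [(1 - cos t)(1 + cos t)] = 2/(1 - cos²t) = 2/sin²t = 2csc²t = LHS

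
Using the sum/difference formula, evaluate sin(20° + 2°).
sin(20° + 2°) = sin 20° cos 2° + cos 20° sin 2° = 0.3746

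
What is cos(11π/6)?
cos(11π/6) = √3/2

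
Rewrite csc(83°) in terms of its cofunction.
csc(83°) = sec(90° - 83°) = sec(7°)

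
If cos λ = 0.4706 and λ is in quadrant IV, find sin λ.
sin λ = -0.8823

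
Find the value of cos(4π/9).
cos(4π/9) = 0.1736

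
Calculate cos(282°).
cos(282°) = 0.2079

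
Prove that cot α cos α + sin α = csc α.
LHS = cos²α/sin α + sin α = (cos²α + sin²α)/sin α = 1/sin α = csc α = RHS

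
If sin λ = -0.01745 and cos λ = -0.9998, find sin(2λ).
sin(2λ) = 2 sin λ cos λ = 0.03489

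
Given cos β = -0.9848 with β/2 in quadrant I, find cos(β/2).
cos(β/2) = ±√((1 + cos β)/2); positive since β/2 ∈ QI, so cos(β/2) = 0.08718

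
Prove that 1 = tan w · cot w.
RHS = (sin w/cos w) · (cos w/sin w) = 1 = LHS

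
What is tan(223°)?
tan(223°) = 0.9325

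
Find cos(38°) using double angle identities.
cos(38°) = cos²19° - sin²19° = 0.788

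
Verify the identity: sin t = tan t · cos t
RHS = (sin t/cos t) · cos t = sin t = LHS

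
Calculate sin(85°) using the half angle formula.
sin(85°) = √((1 - cos 170°)/2) = 0.9962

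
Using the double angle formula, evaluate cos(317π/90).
cos(317π/90) = cos²317π/180 - sin²317π/180 = 0.06976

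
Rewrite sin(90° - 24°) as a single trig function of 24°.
sin(90° - 24°) = cos(24°)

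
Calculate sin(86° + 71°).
sin(86° + 71°) = sin 86° cos 71° + cos 86° sin 71° = 0.3907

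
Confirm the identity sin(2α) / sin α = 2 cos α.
LHS = 2 sin α cos α / sin α = 2 cos α = RHS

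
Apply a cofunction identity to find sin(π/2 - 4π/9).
sin(π/2 - 4π/9) = cos(4π/9) = 0.1736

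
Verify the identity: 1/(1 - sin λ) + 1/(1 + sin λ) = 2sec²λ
LHS = [(1 + sin λ) + (1 - sin λ)] / [(1 - sin λ)(1 + sin λ)] = 2/(1 - sin²λ) = 2/cos²λ = 2sec²λ = RHS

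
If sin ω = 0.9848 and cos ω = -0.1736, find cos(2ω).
cos(2ω) = cos²ω - sin²ω = -0.9397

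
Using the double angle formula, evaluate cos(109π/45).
cos(109π/45) = cos²109π/90 - sin²109π/90 = 0.2419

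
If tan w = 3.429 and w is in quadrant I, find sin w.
sin w = 0.96 (using tan²w + 1 = sec²w)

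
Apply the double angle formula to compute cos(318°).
cos(318°) = cos²159° - sin²159° = 0.7431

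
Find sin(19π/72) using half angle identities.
sin(19π/72) = √((1 - cos 19π/36)/2) = 0.7373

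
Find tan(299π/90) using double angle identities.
tan(299π/90) = 2 tan 299π/180 / (1 - tan²299π/180) = 1.6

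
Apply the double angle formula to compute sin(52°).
sin(52°) = 2 sin 26° cos 26° = 0.788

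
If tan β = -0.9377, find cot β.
cot β = 1/tan β = -1.066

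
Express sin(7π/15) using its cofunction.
sin(7π/15) = cos(π/2 - 7π/15) = cos(π/30)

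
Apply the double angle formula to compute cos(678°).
cos(678°) = cos²339° - sin²339° = 0.7431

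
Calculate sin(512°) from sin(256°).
sin(512°) = 2 sin 256° cos 256° = 0.4695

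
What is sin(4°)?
sin(4°) = 0.06976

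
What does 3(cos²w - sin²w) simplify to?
3(cos²w - sin²w) = 3(cos(2w)) (using Double angle)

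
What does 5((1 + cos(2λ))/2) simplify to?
5((1 + cos(2λ))/2) = 5(cos²λ) (using Power reduction)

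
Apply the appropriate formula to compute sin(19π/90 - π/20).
sin(19π/90 - π/20) = sin 19π/90 cos π/20 - cos 19π/90 sin π/20 = 0.4848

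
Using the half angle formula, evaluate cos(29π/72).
cos(29π/72) = √((1 + cos 29π/36)/2) = 0.3007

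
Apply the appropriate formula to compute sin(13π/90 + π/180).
sin(13π/90 + π/180) = sin 13π/90 cos π/180 + cos 13π/90 sin π/180 = 0.454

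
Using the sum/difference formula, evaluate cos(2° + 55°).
cos(2° + 55°) = cos 2° cos 55° - sin 2° sin 55° = 0.5446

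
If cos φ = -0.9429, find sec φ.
sec φ = 1/cos φ = -1.061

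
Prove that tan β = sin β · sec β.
RHS = sin β · (1/cos β) = sin β/cos β = tan β = LHS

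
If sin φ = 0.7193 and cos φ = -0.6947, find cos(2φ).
cos(2φ) = cos²φ - sin²φ = -0.03478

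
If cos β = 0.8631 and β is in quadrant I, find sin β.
sin β = 0.505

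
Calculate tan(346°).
tan(346°) = -0.2493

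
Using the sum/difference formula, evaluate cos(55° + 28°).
cos(55° + 28°) = cos 55° cos 28° - sin 55° sin 28° = 0.1219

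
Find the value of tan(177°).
tan(177°) = -0.05241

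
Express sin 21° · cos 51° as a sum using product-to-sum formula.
sin 21° cos 51° = (1/2)[sin(21°+51°) + sin(21°-51°)]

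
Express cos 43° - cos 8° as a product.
cos 43° - cos 8° = -2 sin(25.5°) sin(17.5°)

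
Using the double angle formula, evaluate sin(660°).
sin(660°) = 2 sin 330° cos 330° = -√3/2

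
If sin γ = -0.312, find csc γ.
csc γ = 1/sin γ = -3.205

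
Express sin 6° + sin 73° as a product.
sin 6° + sin 73° = 2 sin(39.5°) cos(-33.5°)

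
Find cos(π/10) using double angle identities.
cos(π/10) = 2cos²π/20 - 1 = 0.9511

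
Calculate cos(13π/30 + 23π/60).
cos(13π/30 + 23π/60) = cos 13π/30 cos 23π/60 - sin 13π/30 sin 23π/60 = -0.8387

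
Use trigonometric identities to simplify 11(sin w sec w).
11(sin w sec w) = 11(tan w) (using Reciprocal + quotient)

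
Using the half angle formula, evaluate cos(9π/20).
cos(9π/20) = √((1 + cos 9π/10)/2) = 0.1564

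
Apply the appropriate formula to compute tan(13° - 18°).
tan(13° - 18°) = (tan 13° - tan 18°)/(1 + tan 13° tan 18°) = -0.08749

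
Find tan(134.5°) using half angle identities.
tan(134.5°) = sin 269° / (1 + cos 269°) = -1.018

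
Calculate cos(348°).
cos(348°) = 0.9781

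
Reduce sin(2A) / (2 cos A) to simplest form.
sin(2A) / (2 cos A) = sin A (using Double angle)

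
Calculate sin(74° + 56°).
sin(74° + 56°) = sin 74° cos 56° + cos 74° sin 56° = 0.766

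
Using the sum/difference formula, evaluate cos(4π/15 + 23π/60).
cos(4π/15 + 23π/60) = cos 4π/15 cos 23π/60 - sin 4π/15 sin 23π/60 = -0.454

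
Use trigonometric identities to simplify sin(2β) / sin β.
sin(2β) / sin β = 2 cos β (using Double angle)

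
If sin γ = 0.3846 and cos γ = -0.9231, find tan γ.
tan γ = sin γ / cos γ = -0.4166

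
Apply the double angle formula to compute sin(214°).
sin(214°) = 2 sin 107° cos 107° = -0.5592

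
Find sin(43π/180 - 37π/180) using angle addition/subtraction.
sin(43π/180 - 37π/180) = sin 43π/180 cos 37π/180 - cos 43π/180 sin 37π/180 = 0.1045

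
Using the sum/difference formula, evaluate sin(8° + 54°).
sin(8° + 54°) = sin 8° cos 54° + cos 8° sin 54° = 0.8829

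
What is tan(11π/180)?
tan(11π/180) = 0.1944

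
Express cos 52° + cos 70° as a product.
cos 52° + cos 70° = 2 cos(61°) cos(-9°)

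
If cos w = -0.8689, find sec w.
sec w = 1/cos w = -1.151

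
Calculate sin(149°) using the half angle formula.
sin(149°) = √((1 - cos 298°)/2) = 0.515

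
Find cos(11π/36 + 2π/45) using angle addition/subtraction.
cos(11π/36 + 2π/45) = cos 11π/36 cos 2π/45 - sin 11π/36 sin 2π/45 = 0.454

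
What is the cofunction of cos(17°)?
cos(17°) = sin(90° - 17°) = sin(73°)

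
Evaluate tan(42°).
tan(42°) = 0.9004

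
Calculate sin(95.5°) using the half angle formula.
sin(95.5°) = √((1 - cos 191°)/2) = 0.9954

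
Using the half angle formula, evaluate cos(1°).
cos(1°) = √((1 + cos 2°)/2) = 0.9998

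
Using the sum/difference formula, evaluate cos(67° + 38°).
cos(67° + 38°) = cos 67° cos 38° - sin 67° sin 38° = -(√6-√2)/4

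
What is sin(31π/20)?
sin(31π/20) = -0.9877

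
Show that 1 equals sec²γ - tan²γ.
RHS = 1/cos²γ - sin²γ/cos²γ = (1 - sin²γ)/cos²γ = cos²γ/cos²γ = 1 = LHS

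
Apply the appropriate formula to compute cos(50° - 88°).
cos(50° - 88°) = cos 50° cos 88° + sin 50° sin 88° = 0.788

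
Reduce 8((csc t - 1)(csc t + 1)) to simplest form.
8((csc t - 1)(csc t + 1)) = 8(cot²t) (using Diff. of squares)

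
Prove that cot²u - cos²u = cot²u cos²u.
LHS = cos²u/sin²u - cos²u = cos²u(1/sin²u - 1) = cos²u · (1 - sin²u)/sin²u = cos²u · cos²u/sin²u = cos²u · cot²u = RHS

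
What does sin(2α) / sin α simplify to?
sin(2α) / sin α = 2 cos α (using Double angle)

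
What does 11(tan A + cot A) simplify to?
11(tan A + cot A) = 11(sec A csc A) (using Quotient identities)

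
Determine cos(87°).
cos(87°) = 0.05234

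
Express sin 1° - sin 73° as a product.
sin 1° - sin 73° = 2 cos(37°) sin(-36°)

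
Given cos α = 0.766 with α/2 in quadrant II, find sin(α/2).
sin(α/2) = ±√((1 - cos α)/2); positive since α/2 ∈ QII, so sin(α/2) = 0.3421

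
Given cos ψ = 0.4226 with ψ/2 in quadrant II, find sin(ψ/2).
sin(ψ/2) = ±√((1 - cos ψ)/2); positive since ψ/2 ∈ QII, so sin(ψ/2) = 0.5373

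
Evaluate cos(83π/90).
cos(83π/90) = -0.9703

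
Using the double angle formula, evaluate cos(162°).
cos(162°) = 2cos²81° - 1 = -0.9511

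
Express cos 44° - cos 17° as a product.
cos 44° - cos 17° = -2 sin(30.5°) sin(13.5°)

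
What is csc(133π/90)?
csc(133π/90) = -1.002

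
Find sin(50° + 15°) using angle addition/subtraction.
sin(50° + 15°) = sin 50° cos 15° + cos 50° sin 15° = 0.9063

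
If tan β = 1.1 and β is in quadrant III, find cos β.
cos β = -0.6727 (using tan²β + 1 = sec²β)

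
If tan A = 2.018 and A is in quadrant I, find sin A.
sin A = 0.896 (using tan²A + 1 = sec²A)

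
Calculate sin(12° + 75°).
sin(12° + 75°) = sin 12° cos 75° + cos 12° sin 75° = 0.9986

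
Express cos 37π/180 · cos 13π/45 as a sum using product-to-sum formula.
cos 37π/180 cos 13π/45 = (1/2)[cos(37π/180-13π/45) + cos(37π/180+13π/45)]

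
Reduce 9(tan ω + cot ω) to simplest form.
9(tan ω + cot ω) = 9(sec ω csc ω) (using Quotient identities)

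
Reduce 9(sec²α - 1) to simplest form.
9(sec²α - 1) = 9(tan²α) (using Pythagorean identity)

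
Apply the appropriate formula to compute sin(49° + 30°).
sin(49° + 30°) = sin 49° cos 30° + cos 49° sin 30° = 0.9816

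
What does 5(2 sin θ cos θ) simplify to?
5(2 sin θ cos θ) = 5(sin(2θ)) (using Double angle)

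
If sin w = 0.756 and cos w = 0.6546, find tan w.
tan w = sin w / cos w = 1.155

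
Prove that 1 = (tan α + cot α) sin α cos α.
RHS = (sin α/cos α + cos α/sin α) sin α cos α = ((sin²α + cos²α)/(sin α cos α)) · sin α cos α = sin²α + cos²α = 1 = LHS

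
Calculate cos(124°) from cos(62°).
cos(124°) = cos²62° - sin²62° = -0.5592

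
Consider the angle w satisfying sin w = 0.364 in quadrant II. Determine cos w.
cos w = ±√(1 - sin²w) = -0.9314 (negative in QII)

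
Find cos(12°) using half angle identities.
cos(12°) = √((1 + cos 24°)/2) = 0.9781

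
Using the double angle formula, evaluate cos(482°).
cos(482°) = cos²241° - sin²241° = -0.5299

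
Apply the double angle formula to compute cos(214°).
cos(214°) = cos²107° - sin²107° = -0.829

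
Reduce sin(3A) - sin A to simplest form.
sin(3A) - sin A = 2 cos(2A) sin A (using Sum-to-product)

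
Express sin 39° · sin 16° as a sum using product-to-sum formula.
sin 39° sin 16° = (1/2)[cos(39°-16°) - cos(39°+16°)]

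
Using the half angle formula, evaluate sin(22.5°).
sin(22.5°) = √((1 - cos 45°)/2) = √(2-√2)/2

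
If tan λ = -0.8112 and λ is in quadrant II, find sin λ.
sin λ = 0.63 (using tan²λ + 1 = sec²λ)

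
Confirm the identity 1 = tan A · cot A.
RHS = (sin A/cos A) · (cos A/sin A) = 1 = LHS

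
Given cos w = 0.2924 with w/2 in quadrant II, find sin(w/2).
sin(w/2) = ±√((1 - cos w)/2); positive since w/2 ∈ QII, so sin(w/2) = 0.5948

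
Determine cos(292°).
cos(292°) = 0.3746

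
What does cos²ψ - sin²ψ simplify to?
cos²ψ - sin²ψ = cos(2ψ) (using Double angle)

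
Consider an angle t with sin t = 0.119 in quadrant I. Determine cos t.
cos t = √(1 - sin²t) = 0.9929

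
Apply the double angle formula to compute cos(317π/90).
cos(317π/90) = cos²317π/180 - sin²317π/180 = 0.06976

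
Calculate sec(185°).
sec(185°) = -1.004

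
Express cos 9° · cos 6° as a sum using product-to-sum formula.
cos 9° cos 6° = (1/2)[cos(9°-6°) + cos(9°+6°)]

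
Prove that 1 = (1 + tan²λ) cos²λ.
RHS = sec²λ · cos²λ = (1/cos²λ) · cos²λ = 1 = LHS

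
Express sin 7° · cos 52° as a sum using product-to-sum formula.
sin 7° cos 52° = (1/2)[sin(7°+52°) + sin(7°-52°)]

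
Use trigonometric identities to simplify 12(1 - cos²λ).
12(1 - cos²λ) = 12(sin²λ) (using Pythagorean identity)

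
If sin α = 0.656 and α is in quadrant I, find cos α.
cos α = 0.7548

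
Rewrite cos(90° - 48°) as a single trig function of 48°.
cos(90° - 48°) = sin(48°)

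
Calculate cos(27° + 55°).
cos(27° + 55°) = cos 27° cos 55° - sin 27° sin 55° = 0.1392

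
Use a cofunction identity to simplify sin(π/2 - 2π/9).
sin(π/2 - 2π/9) = cos(2π/9)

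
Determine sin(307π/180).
sin(307π/180) = -0.7986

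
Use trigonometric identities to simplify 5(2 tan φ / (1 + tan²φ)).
5(2 tan φ / (1 + tan²φ)) = 5(sin(2φ)) (using Double angle)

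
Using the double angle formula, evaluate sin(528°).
sin(528°) = 2 sin 264° cos 264° = 0.2079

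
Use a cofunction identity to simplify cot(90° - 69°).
cot(90° - 69°) = tan(69°)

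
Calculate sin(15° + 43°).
sin(15° + 43°) = sin 15° cos 43° + cos 15° sin 43° = 0.848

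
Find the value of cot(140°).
cot(140°) = -1.192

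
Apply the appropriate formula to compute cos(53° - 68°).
cos(53° - 68°) = cos 53° cos 68° + sin 53° sin 68° = (√6+√2)/4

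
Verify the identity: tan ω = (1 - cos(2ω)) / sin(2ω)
RHS = 2sin²ω / (2 sin ω cos ω) = sin ω/cos ω = tan ω = LHS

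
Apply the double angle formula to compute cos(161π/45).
cos(161π/45) = cos²161π/90 - sin²161π/90 = 0.2419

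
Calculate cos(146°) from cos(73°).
cos(146°) = cos²73° - sin²73° = -0.829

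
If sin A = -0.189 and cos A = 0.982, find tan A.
tan A = sin A / cos A = -0.1925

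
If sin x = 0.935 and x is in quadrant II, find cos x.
cos x = -0.3546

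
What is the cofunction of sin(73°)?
sin(73°) = cos(90° - 73°) = cos(17°)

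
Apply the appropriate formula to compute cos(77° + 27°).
cos(77° + 27°) = cos 77° cos 27° - sin 77° sin 27° = -0.2419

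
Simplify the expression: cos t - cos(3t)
cos t - cos(3t) = 2 sin(2t) sin t (using Sum-to-product)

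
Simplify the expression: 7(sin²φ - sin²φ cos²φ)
7(sin²φ - sin²φ cos²φ) = 7(sin⁴φ) (using Factoring)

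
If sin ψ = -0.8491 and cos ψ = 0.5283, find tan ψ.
tan ψ = sin ψ / cos ψ = -1.607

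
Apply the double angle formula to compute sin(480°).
sin(480°) = 2 sin 240° cos 240° = √3/2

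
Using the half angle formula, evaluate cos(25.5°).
cos(25.5°) = √((1 + cos 51°)/2) = 0.9026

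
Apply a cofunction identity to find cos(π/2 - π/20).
cos(π/2 - π/20) = sin(π/20) = 0.1564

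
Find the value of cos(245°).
cos(245°) = -0.4226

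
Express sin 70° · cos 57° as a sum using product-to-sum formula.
sin 70° cos 57° = (1/2)[sin(70°+57°) + sin(70°-57°)]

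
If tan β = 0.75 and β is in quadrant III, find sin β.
sin β = -0.6 (using tan²β + 1 = sec²β)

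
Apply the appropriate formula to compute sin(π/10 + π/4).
sin(π/10 + π/4) = sin π/10 cos π/4 + cos π/10 sin π/4 = 0.891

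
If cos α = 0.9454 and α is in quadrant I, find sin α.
sin α = 0.3259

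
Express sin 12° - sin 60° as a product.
sin 12° - sin 60° = 2 cos(36°) sin(-24°)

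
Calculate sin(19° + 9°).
sin(19° + 9°) = sin 19° cos 9° + cos 19° sin 9° = 0.4695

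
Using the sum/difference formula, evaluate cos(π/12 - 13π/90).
cos(π/12 - 13π/90) = cos π/12 cos 13π/90 + sin π/12 sin 13π/90 = 0.9816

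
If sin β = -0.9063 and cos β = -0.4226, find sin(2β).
sin(2β) = 2 sin β cos β = 0.766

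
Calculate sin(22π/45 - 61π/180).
sin(22π/45 - 61π/180) = sin 22π/45 cos 61π/180 - cos 22π/45 sin 61π/180 = 0.454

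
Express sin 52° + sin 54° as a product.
sin 52° + sin 54° = 2 sin(53°) cos(-1°)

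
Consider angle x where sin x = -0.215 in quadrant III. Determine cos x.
cos x = ±√(1 - sin²x) = -0.9766 (negative in QIII)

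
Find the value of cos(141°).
cos(141°) = -0.7771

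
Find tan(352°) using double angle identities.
tan(352°) = 2 tan 176° / (1 - tan²176°) = -0.1405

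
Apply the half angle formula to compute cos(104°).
cos(104°) = -√((1 + cos 208°)/2) = -0.2419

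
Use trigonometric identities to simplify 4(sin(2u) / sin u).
4(sin(2u) / sin u) = 4(2 cos u) (using Double angle)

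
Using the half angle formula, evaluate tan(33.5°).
tan(33.5°) = sin 67° / (1 + cos 67°) = 0.6619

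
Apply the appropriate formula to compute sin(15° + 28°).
sin(15° + 28°) = sin 15° cos 28° + cos 15° sin 28° = 0.682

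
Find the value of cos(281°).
cos(281°) = 0.1908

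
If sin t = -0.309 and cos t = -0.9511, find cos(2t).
cos(2t) = cos²t - sin²t = 0.8091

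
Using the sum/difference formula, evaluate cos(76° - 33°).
cos(76° - 33°) = cos 76° cos 33° + sin 76° sin 33° = 0.7314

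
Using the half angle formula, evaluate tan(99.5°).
tan(99.5°) = sin 199° / (1 + cos 199°) = -5.976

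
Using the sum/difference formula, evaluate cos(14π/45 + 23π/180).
cos(14π/45 + 23π/180) = cos 14π/45 cos 23π/180 - sin 14π/45 sin 23π/180 = 0.1908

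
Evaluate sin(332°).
sin(332°) = -0.4695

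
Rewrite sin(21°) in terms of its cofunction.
sin(21°) = cos(90° - 21°) = cos(69°)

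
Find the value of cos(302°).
cos(302°) = 0.5299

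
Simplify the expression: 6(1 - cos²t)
6(1 - cos²t) = 6(sin²t) (using Pythagorean identity)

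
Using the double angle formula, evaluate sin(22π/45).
sin(22π/45) = 2 sin 11π/45 cos 11π/45 = 0.9994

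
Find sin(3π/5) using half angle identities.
sin(3π/5) = √((1 - cos 6π/5)/2) = 0.9511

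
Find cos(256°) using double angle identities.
cos(256°) = 2cos²128° - 1 = -0.2419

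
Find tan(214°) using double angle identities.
tan(214°) = 2 tan 107° / (1 - tan²107°) = 0.6745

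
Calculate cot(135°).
cot(135°) = -1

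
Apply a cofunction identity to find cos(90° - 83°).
cos(90° - 83°) = sin(83°) = 0.9925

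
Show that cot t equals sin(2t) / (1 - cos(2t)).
RHS = 2 sin t cos t / (2sin²t) = cos t/sin t = cot t = LHS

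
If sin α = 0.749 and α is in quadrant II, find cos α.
cos α = -0.6626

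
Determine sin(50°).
sin(50°) = 0.766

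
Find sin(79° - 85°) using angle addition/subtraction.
sin(79° - 85°) = sin 79° cos 85° - cos 79° sin 85° = -0.1045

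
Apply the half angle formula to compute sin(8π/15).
sin(8π/15) = √((1 - cos 16π/15)/2) = 0.9945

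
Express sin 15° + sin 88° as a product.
sin 15° + sin 88° = 2 sin(51.5°) cos(-36.5°)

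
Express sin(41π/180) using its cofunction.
sin(41π/180) = cos(π/2 - 41π/180) = cos(49π/180)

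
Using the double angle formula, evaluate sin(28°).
sin(28°) = 2 sin 14° cos 14° = 0.4695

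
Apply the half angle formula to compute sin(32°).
sin(32°) = √((1 - cos 64°)/2) = 0.5299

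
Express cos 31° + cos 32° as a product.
cos 31° + cos 32° = 2 cos(31.5°) cos(-0.5°)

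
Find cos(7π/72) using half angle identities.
cos(7π/72) = √((1 + cos 7π/36)/2) = 0.9537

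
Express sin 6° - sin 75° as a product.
sin 6° - sin 75° = 2 cos(40.5°) sin(-34.5°)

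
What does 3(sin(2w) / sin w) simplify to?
3(sin(2w) / sin w) = 3(2 cos w) (using Double angle)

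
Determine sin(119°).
sin(119°) = 0.8746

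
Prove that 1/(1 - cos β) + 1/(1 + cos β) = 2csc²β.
LHS = [(1 + cos β) + (1 - cos β)] / [(1 - cos β)(1 + cos β)] = 2/(1 - cos²β) = 2/sin²β = 2csc²β = RHS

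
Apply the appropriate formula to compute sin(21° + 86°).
sin(21° + 86°) = sin 21° cos 86° + cos 21° sin 86° = 0.9563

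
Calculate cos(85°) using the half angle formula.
cos(85°) = √((1 + cos 170°)/2) = 0.08716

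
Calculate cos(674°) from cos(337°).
cos(674°) = 1 - 2sin²337° = 0.6947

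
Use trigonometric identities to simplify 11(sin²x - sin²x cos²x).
11(sin²x - sin²x cos²x) = 11(sin⁴x) (using Factoring)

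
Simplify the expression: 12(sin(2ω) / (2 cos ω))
12(sin(2ω) / (2 cos ω)) = 12(sin ω) (using Double angle)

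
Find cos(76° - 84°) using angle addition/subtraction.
cos(76° - 84°) = cos 76° cos 84° + sin 76° sin 84° = 0.9903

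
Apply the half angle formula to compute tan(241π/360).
tan(241π/360) = sin 241π/180 / (1 + cos 241π/180) = -1.698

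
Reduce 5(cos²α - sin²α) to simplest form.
5(cos²α - sin²α) = 5(cos(2α)) (using Double angle)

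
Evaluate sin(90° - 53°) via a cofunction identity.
sin(90° - 53°) = cos(53°) = 0.6018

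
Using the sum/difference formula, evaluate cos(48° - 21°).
cos(48° - 21°) = cos 48° cos 21° + sin 48° sin 21° = 0.891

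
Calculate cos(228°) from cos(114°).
cos(228°) = cos²114° - sin²114° = -0.6691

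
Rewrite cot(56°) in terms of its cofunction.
cot(56°) = tan(90° - 56°) = tan(34°)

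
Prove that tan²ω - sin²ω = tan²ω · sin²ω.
LHS = sin²ω/cos²ω - sin²ω = sin²ω(1/cos²ω - 1) = sin²ω · (1 - cos²ω)/cos²ω = sin²ω · sin²ω/cos²ω = sin²ω · tan²ω = RHS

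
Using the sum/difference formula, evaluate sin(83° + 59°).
sin(83° + 59°) = sin 83° cos 59° + cos 83° sin 59° = 0.6157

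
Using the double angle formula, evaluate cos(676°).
cos(676°) = cos²338° - sin²338° = 0.7193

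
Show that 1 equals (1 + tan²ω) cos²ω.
RHS = sec²ω · cos²ω = (1/cos²ω) · cos²ω = 1 = LHS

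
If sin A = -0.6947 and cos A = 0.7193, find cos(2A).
cos(2A) = cos²A - sin²A = 0.03478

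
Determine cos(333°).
cos(333°) = 0.891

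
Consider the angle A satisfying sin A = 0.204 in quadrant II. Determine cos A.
cos A = ±√(1 - sin²A) = -0.979 (negative in QII)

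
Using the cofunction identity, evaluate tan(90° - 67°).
tan(90° - 67°) = cot(67°) = 0.4245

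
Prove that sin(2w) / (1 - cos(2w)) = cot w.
LHS = 2 sin w cos w / (2sin²w) = cos w/sin w = cot w = RHS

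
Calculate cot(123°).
cot(123°) = -0.6494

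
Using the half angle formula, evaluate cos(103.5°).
cos(103.5°) = -√((1 + cos 207°)/2) = -0.2334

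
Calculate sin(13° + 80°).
sin(13° + 80°) = sin 13° cos 80° + cos 13° sin 80° = 0.9986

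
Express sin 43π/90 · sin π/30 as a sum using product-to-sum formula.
sin 43π/90 sin π/30 = (1/2)[cos(43π/90-π/30) - cos(43π/90+π/30)]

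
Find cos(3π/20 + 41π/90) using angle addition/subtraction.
cos(3π/20 + 41π/90) = cos 3π/20 cos 41π/90 - sin 3π/20 sin 41π/90 = -0.3256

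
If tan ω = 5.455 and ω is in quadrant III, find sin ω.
sin ω = -0.9836 (using tan²ω + 1 = sec²ω)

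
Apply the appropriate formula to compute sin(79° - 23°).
sin(79° - 23°) = sin 79° cos 23° - cos 79° sin 23° = 0.829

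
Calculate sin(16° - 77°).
sin(16° - 77°) = sin 16° cos 77° - cos 16° sin 77° = -0.8746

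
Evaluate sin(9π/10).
sin(9π/10) = 0.309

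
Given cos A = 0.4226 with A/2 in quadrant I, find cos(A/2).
cos(A/2) = ±√((1 + cos A)/2); positive since A/2 ∈ QI, so cos(A/2) = 0.8434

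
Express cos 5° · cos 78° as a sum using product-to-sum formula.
cos 5° cos 78° = (1/2)[cos(5°-78°) + cos(5°+78°)]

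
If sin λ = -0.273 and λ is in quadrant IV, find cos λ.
cos λ = 0.962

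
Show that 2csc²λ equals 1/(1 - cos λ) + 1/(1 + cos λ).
RHS = [(1 + cos λ) + (1 - cos λ)] / [(1 - cos λ)(1 + cos λ)] = 2/(1 - cos²λ) = 2/sin²λ = 2csc²λ = LHS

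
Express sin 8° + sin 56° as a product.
sin 8° + sin 56° = 2 sin(32°) cos(-24°)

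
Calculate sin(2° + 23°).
sin(2° + 23°) = sin 2° cos 23° + cos 2° sin 23° = 0.4226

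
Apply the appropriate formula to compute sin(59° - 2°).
sin(59° - 2°) = sin 59° cos 2° - cos 59° sin 2° = 0.8387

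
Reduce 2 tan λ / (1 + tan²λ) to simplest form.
2 tan λ / (1 + tan²λ) = sin(2λ) (using Double angle)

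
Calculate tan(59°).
tan(59°) = 1.664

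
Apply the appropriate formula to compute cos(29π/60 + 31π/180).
cos(29π/60 + 31π/180) = cos 29π/60 cos 31π/180 - sin 29π/60 sin 31π/180 = -0.4695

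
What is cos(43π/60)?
cos(43π/60) = -0.6293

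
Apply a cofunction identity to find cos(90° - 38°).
cos(90° - 38°) = sin(38°) = 0.6157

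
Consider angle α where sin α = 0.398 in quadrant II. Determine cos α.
cos α = ±√(1 - sin²α) = -0.9174 (negative in QII)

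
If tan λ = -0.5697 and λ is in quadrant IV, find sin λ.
sin λ = -0.495 (using tan²λ + 1 = sec²λ)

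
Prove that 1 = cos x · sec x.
RHS = cos x · (1/cos x) = 1 = LHS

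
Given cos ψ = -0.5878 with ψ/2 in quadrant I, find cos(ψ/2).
cos(ψ/2) = ±√((1 + cos ψ)/2); positive since ψ/2 ∈ QI, so cos(ψ/2) = 0.454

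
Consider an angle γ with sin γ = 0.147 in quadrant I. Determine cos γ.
cos γ = √(1 - sin²γ) = 0.9891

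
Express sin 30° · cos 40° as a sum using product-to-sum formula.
sin 30° cos 40° = (1/2)[sin(30°+40°) + sin(30°-40°)]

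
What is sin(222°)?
sin(222°) = -0.6691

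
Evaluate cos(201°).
cos(201°) = -0.9336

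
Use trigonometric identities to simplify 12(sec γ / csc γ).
12(sec γ / csc γ) = 12(tan γ) (using Reciprocal identities)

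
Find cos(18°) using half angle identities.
cos(18°) = √((1 + cos 36°)/2) = 0.9511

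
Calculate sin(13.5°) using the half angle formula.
sin(13.5°) = √((1 - cos 27°)/2) = 0.2334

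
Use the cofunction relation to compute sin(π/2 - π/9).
sin(π/2 - π/9) = cos(π/9) = 0.9397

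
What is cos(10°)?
cos(10°) = 0.9848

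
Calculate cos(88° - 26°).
cos(88° - 26°) = cos 88° cos 26° + sin 88° sin 26° = 0.4695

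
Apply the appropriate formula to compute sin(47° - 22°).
sin(47° - 22°) = sin 47° cos 22° - cos 47° sin 22° = 0.4226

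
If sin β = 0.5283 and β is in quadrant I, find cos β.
cos β = 0.8491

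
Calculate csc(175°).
csc(175°) = 11.47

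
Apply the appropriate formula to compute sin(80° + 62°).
sin(80° + 62°) = sin 80° cos 62° + cos 80° sin 62° = 0.6157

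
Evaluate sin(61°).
sin(61°) = 0.8746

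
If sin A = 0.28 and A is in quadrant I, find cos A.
cos A = 0.96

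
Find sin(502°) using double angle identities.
sin(502°) = 2 sin 251° cos 251° = 0.6157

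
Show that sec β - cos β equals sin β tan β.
LHS = 1/cos β - cos β = (1 - cos²β)/cos β = sin²β/cos β = sin β · (sin β/cos β) = sin β tan β = RHS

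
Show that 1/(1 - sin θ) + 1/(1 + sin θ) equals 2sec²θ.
LHS = [(1 + sin θ) + (1 - sin θ)] / [(1 - sin θ)(1 + sin θ)] = 2/(1 - sin²θ) = 2/cos²θ = 2sec²θ = RHS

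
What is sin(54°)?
sin(54°) = 0.809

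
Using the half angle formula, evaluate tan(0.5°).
tan(0.5°) = sin 1° / (1 + cos 1°) = 0.008727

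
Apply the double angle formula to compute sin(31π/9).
sin(31π/9) = 2 sin 31π/18 cos 31π/18 = -0.9848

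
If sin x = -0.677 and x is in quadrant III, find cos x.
cos x = -0.736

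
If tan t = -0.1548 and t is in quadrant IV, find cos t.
cos t = 0.9882 (using tan²t + 1 = sec²t)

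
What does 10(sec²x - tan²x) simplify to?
10(sec²x - tan²x) = 10 (using Pythagorean identity)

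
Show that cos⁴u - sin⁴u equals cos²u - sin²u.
LHS = (cos²u - sin²u)(cos²u + sin²u) = (cos²u - sin²u) · 1 = cos²u - sin²u = RHS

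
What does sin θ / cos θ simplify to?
sin θ / cos θ = tan θ (using Quotient identity)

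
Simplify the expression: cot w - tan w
cot w - tan w = 2 cot(2w) (using Double angle)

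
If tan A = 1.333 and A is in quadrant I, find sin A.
sin A = 0.7999 (using tan²A + 1 = sec²A)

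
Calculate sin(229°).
sin(229°) = -0.7547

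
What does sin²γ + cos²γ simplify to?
sin²γ + cos²γ = 1 (using Pythagorean identity)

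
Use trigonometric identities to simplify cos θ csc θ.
cos θ csc θ = cot θ (using Reciprocal + quotient)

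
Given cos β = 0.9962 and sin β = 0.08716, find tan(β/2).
tan(β/2) = sin β / (1 + cos β) = 0.04366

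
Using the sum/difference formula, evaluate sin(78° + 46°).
sin(78° + 46°) = sin 78° cos 46° + cos 78° sin 46° = 0.829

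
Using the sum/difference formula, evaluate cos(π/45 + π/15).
cos(π/45 + π/15) = cos π/45 cos π/15 - sin π/45 sin π/15 = 0.9613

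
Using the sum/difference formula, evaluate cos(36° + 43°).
cos(36° + 43°) = cos 36° cos 43° - sin 36° sin 43° = 0.1908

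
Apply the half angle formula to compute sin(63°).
sin(63°) = √((1 - cos 126°)/2) = 0.891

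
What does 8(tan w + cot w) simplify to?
8(tan w + cot w) = 8(sec w csc w) (using Quotient identities)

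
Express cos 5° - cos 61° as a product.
cos 5° - cos 61° = -2 sin(33°) sin(-28°)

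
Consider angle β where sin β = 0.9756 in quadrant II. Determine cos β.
cos β = ±√(1 - sin²β) = -0.2196 (negative in QII)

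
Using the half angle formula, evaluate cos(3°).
cos(3°) = √((1 + cos 6°)/2) = 0.9986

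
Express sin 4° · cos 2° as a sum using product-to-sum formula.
sin 4° cos 2° = (1/2)[sin(4°+2°) + sin(4°-2°)]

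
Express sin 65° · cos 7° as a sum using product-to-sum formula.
sin 65° cos 7° = (1/2)[sin(65°+7°) + sin(65°-7°)]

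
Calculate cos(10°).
cos(10°) = 0.9848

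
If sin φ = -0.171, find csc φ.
csc φ = 1/sin φ = -5.848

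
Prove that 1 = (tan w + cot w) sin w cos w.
RHS = (sin w/cos w + cos w/sin w) sin w cos w = ((sin²w + cos²w)/(sin w cos w)) · sin w cos w = sin²w + cos²w = 1 = LHS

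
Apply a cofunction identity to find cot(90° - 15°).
cot(90° - 15°) = tan(15°) = 2-√3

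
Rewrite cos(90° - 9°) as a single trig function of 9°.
cos(90° - 9°) = sin(9°)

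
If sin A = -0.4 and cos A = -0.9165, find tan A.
tan A = sin A / cos A = 0.4364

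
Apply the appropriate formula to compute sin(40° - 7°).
sin(40° - 7°) = sin 40° cos 7° - cos 40° sin 7° = 0.5446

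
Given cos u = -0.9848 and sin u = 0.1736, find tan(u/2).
tan(u/2) = sin u / (1 + cos u) = 11.42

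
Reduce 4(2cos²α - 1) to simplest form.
4(2cos²α - 1) = 4(cos(2α)) (using Double angle)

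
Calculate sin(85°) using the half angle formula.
sin(85°) = √((1 - cos 170°)/2) = 0.9962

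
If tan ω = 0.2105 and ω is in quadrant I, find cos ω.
cos ω = 0.9786 (using tan²ω + 1 = sec²ω)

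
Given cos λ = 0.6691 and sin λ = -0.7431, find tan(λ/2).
tan(λ/2) = sin λ / (1 + cos λ) = -0.4452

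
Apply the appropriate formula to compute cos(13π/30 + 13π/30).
cos(13π/30 + 13π/30) = cos 13π/30 cos 13π/30 - sin 13π/30 sin 13π/30 = -0.9135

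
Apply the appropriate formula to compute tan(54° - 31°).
tan(54° - 31°) = (tan 54° - tan 31°)/(1 + tan 54° tan 31°) = 0.4245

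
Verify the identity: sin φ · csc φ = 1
LHS = sin φ · (1/sin φ) = 1 = RHS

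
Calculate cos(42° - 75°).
cos(42° - 75°) = cos 42° cos 75° + sin 42° sin 75° = 0.8387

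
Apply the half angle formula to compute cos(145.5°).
cos(145.5°) = -√((1 + cos 291°)/2) = -0.8241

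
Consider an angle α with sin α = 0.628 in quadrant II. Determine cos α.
cos α = ±√(1 - sin²α) = -0.7782 (negative in QII)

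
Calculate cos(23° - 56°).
cos(23° - 56°) = cos 23° cos 56° + sin 23° sin 56° = 0.8387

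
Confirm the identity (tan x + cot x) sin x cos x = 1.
LHS = (sin x/cos x + cos x/sin x) sin x cos x = ((sin²x + cos²x)/(sin x cos x)) · sin x cos x = sin²x + cos²x = 1 = RHS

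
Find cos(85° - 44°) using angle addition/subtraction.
cos(85° - 44°) = cos 85° cos 44° + sin 85° sin 44° = 0.7547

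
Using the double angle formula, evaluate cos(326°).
cos(326°) = cos²163° - sin²163° = 0.829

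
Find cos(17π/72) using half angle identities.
cos(17π/72) = √((1 + cos 17π/36)/2) = 0.7373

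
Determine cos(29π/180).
cos(29π/180) = 0.8746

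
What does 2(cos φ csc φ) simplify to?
2(cos φ csc φ) = 2(cot φ) (using Reciprocal + quotient)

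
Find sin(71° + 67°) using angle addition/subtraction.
sin(71° + 67°) = sin 71° cos 67° + cos 71° sin 67° = 0.6691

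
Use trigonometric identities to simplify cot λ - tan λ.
cot λ - tan λ = 2 cot(2λ) (using Double angle)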